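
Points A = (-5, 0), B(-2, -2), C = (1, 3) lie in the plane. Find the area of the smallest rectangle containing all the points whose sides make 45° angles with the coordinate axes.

In coordinates u = x + y, v = x − y the rectangle is axis-aligned; the map (x,y)→(u,v) scales areas by 2.
u-values: -5, -4, 4; range = 4 − (-5) = 9.
v-values: -5, 0, -2; range = 0 − (-5) = 5.
Area = (9 × 5) / 2 = 22.5.

22.5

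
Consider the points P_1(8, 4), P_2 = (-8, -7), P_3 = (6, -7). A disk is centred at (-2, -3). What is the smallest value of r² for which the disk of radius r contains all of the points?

The required radius is the distance from (-2, -3) to the farthest point.
Squared distances: 149, 52, 80.
Maximum is 149, attained at P_1.

149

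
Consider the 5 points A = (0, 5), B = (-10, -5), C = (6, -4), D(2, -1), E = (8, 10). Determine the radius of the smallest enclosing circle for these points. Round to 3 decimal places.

By Welzl's lemma the MEC is supported by two points (diametrically opposite) or three points (on a circumcircle).
The farthest pair is B–E with squared distance 549. The circle on this segment as diameter has centre (-1, 2.5) and r² = 549/4 = 137.25.
Check A: distance² to centre = 7.25 ≤ 137.25, so it lies inside.
All remaining points lie in this disk, and no smaller disk contains both endpoints, so this is the minimum enclosing circle.
r = √(137.25) ≈ 11.715.

11.715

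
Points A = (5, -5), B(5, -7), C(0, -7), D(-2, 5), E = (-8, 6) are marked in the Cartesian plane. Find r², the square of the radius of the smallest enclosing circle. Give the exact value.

84.5

By Welzl's lemma the MEC is supported by two points (diametrically opposite) or three points (on a circumcircle).
The farthest pair is B–E with squared distance 338. The circle on this segment as diameter has centre (-1.5, -0.5) and r² = 338/4 = 84.5.
Check A: distance² to centre = 62.5 ≤ 84.5, so it lies inside.
All remaining points lie in this disk, and no smaller disk contains both endpoints, so this is the minimum enclosing circle.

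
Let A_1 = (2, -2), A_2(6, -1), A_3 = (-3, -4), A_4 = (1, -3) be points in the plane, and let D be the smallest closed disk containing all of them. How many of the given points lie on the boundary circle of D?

2

The minimum enclosing circle of a finite set is fixed by two of the points (as a diameter) or three (as a circumcircle).
The farthest pair is A_2–A_3 with squared distance 90. The circle on this segment as diameter has centre (1.5, -2.5) and r² = 90/4 = 22.5.
Check A_1: distance² to centre = 0.5 ≤ 22.5, so it lies inside.
All remaining points lie in this disk, and no smaller disk contains both endpoints, so this is the minimum enclosing circle.
The points at distance exactly r from the centre are A_2, A_3 — 2 points.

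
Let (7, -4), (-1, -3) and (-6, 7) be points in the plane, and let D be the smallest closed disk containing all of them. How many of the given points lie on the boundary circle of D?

Call the three points A, B, C in the order given.
Side lengths²: AB² = 65, AC² = 290, BC² = 125.
Since AC² = 290 ≥ 125 + 65 = 190, the angle opposite AC is not acute, so the smallest enclosing circle has AC as diameter.
Centre = midpoint of AC = (0.5, 1.5), r² = 290/4 = 72.5.
The points at distance exactly r from the centre are (7, -4), (-6, 7) — 2 points.

2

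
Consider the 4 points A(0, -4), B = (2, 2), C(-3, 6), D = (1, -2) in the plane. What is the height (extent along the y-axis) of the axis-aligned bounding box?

max y = 6, min y = -4, so height = 10.

10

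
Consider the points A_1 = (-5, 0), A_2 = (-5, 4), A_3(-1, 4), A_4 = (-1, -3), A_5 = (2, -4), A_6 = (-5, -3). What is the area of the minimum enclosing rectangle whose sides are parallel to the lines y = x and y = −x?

In coordinates u = x + y, v = x − y the rectangle is axis-aligned; the map (x,y)→(u,v) scales areas by 2.
u-values: -5, -1, 3, -4, -2, -8; range = 3 − (-8) = 11.
v-values: -5, -9, -5, 2, 6, -2; range = 6 − (-9) = 15.
Area = (11 × 15) / 2 = 82.5.

82.5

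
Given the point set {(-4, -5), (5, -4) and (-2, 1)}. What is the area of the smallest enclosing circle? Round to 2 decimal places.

Call the three points A, B, C in the order given.
Side lengths²: AB² = 82, AC² = 40, BC² = 74.
Since AB² = 82 < 74 + 40 = 114, the triangle is acute, so the smallest enclosing circle is the circumcircle.
Circumcentre = (9/26, -81/26), r² = 7585/338.
Area = π·r² = π·7585/338 ≈ 70.50.

70.50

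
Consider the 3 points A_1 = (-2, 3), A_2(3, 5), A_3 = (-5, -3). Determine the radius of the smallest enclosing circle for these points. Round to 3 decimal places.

5.657

Side lengths²: A_1A_2² = 29, A_1A_3² = 45, A_2A_3² = 128.
Since A_2A_3² = 128 ≥ 45 + 29 = 74, the angle opposite A_2A_3 is not acute, so the smallest enclosing circle has A_2A_3 as diameter.
Centre = midpoint of A_2A_3 = (-1, 1), r² = 128/4 = 32.
r = √32 ≈ 5.657.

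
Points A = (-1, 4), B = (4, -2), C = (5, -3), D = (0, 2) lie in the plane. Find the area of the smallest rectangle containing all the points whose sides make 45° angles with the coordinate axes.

In coordinates u = x + y, v = x − y the rectangle is axis-aligned; the map (x,y)→(u,v) scales areas by 2.
u-values: 3, 2, 2, 2; range = 3 − 2 = 1.
v-values: -5, 6, 8, -2; range = 8 − (-5) = 13.
Area = (1 × 13) / 2 = 6.5.

6.5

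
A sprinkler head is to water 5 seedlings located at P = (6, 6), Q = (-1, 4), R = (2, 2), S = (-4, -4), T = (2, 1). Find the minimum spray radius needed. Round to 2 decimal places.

A smallest enclosing disk is always determined by at most three of the input points on its boundary.
The farthest pair is P–S with squared distance 200. The circle on this segment as diameter has centre (1, 1) and r² = 200/4 = 50.
Check Q: distance² to centre = 13 ≤ 50, so it lies inside.
All remaining points lie in this disk, and no smaller disk contains both endpoints, so this is the minimum enclosing circle.
r = √50 ≈ 7.07.

7.07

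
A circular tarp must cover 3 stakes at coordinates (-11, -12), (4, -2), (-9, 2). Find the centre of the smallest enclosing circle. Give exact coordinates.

Call the three points A, B, C in the order given.
Side lengths²: AB² = 325, AC² = 200, BC² = 185.
Since AB² = 325 < 200 + 185 = 385, the triangle is acute, so the smallest enclosing circle is the circumcircle.
Circumcentre = (-163/38, -221/38), r² = 60125/722.
Centre = (-163/38, -221/38).

(-163/38, -221/38)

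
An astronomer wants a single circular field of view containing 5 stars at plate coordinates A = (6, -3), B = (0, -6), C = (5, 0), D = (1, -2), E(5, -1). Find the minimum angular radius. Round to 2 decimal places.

A smallest enclosing disk is always determined by at most three of the input points on its boundary.
The farthest pair is B–C with squared distance 61. The circle on this segment as diameter has centre (2.5, -3) and r² = 61/4 = 15.25.
Check A: distance² to centre = 12.25 ≤ 15.25, so it lies inside.
All remaining points lie in this disk, and no smaller disk contains both endpoints, so this is the minimum enclosing circle.
r = √(15.25) ≈ 3.91.

3.91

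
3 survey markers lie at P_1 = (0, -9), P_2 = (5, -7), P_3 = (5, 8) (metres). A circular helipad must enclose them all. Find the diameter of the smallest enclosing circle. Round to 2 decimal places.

Side lengths²: P_1P_2² = 29, P_1P_3² = 314, P_2P_3² = 225.
Since P_1P_3² = 314 ≥ 225 + 29 = 254, the angle opposite P_1P_3 is not acute, so the smallest enclosing circle has P_1P_3 as diameter.
Centre = midpoint of P_1P_3 = (2.5, -0.5), r² = 314/4 = 78.5.
Diameter = 2r = 2√(78.5) ≈ 17.72.

17.72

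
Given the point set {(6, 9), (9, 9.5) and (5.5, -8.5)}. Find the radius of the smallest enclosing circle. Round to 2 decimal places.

Call the three points A, B, C in the order given.
Side lengths²: AB² = 9.25, AC² = 306.5, BC² = 336.25.
Since BC² = 336.25 ≥ 306.5 + 9.25 = 315.75, the angle opposite BC is not acute, so the smallest enclosing circle has BC as diameter.
Centre = midpoint of BC = (7.25, 0.5), r² = 336.25/4 = 84.0625.
r = √(84.0625) ≈ 9.17.

9.17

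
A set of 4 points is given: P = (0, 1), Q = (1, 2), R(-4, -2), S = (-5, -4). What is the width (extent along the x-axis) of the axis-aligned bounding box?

max x = 1, min x = -5, so width = 6.

6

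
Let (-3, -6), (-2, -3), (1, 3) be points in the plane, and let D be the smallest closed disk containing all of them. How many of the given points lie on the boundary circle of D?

Call the three points A, B, C in the order given.
Side lengths²: AB² = 10, AC² = 97, BC² = 45.
Since AC² = 97 ≥ 45 + 10 = 55, the angle opposite AC is not acute, so the smallest enclosing circle has AC as diameter.
Centre = midpoint of AC = (-1, -1.5), r² = 97/4 = 24.25.
The points at distance exactly r from the centre are (-3, -6), (1, 3) — 2 points.

2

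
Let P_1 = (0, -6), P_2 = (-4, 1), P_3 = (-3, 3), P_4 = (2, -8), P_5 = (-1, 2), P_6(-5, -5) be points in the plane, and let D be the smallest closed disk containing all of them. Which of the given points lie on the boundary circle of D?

P_3, P_4

By Welzl's lemma the MEC is supported by two points (diametrically opposite) or three points (on a circumcircle).
The farthest pair is P_3–P_4 with squared distance 146. The circle on this segment as diameter has centre (-0.5, -2.5) and r² = 146/4 = 36.5.
Check P_1: distance² to centre = 12.5 ≤ 36.5, so it lies inside.
All remaining points lie in this disk, and no smaller disk contains both endpoints, so this is the minimum enclosing circle.
The points at distance exactly r from the centre are P_3, P_4 — 2 points.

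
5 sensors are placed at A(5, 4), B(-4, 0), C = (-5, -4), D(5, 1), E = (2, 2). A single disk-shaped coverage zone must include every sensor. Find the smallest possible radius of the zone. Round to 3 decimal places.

6.403

A smallest enclosing disk is always determined by at most three of the input points on its boundary.
The farthest pair is A–C with squared distance 164. The circle on this segment as diameter has centre (0, 0) and r² = 164/4 = 41.
Check B: distance² to centre = 16 ≤ 41, so it lies inside.
All remaining points lie in this disk, and no smaller disk contains both endpoints, so this is the minimum enclosing circle.
r = √41 ≈ 6.403.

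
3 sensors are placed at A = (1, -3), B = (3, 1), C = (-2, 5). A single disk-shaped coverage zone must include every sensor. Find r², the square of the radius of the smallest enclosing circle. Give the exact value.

18.25

Side lengths²: AB² = 20, AC² = 73, BC² = 41.
Since AC² = 73 ≥ 41 + 20 = 61, the angle opposite AC is not acute, so the smallest enclosing circle has AC as diameter.
Centre = midpoint of AC = (-0.5, 1), r² = 73/4 = 18.25.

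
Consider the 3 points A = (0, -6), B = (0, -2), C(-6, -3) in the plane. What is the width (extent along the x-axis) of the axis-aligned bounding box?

max x = 0, min x = -6, so width = 6.

6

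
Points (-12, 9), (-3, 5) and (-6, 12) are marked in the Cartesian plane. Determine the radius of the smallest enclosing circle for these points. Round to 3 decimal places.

4.933

Call the three points A, B, C in the order given.
Side lengths²: AB² = 97, AC² = 45, BC² = 58.
Since AB² = 97 < 58 + 45 = 103, the triangle is acute, so the smallest enclosing circle is the circumcircle.
Circumcentre = (-251/34, 247/34), r² = 14065/578.
r = √(14065/578) ≈ 4.933.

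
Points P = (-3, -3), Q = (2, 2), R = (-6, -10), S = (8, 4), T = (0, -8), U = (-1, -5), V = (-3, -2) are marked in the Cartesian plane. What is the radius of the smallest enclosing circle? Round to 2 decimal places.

The minimum enclosing circle of a finite set is fixed by two of the points (as a diameter) or three (as a circumcircle).
The farthest pair is R–S with squared distance 392. The circle on this segment as diameter has centre (1, -3) and r² = 392/4 = 98.
Check P: distance² to centre = 16 ≤ 98, so it lies inside.
All remaining points lie in this disk, and no smaller disk contains both endpoints, so this is the minimum enclosing circle.
r = √98 ≈ 9.90.

9.90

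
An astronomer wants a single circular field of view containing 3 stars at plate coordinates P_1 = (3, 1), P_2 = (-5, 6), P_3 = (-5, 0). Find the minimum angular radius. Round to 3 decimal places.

Side lengths²: P_1P_2² = 89, P_1P_3² = 65, P_2P_3² = 36.
Since P_1P_2² = 89 < 65 + 36 = 101, the triangle is acute, so the smallest enclosing circle is the circumcircle.
Circumcentre = (-1.3125, 3), r² = 22.59765625.
r = √(22.59765625) ≈ 4.754.

4.754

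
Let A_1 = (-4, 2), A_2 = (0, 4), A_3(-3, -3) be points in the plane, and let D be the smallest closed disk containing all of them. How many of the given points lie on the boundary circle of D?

2

Side lengths²: A_1A_2² = 20, A_1A_3² = 26, A_2A_3² = 58.
Since A_2A_3² = 58 ≥ 26 + 20 = 46, the angle opposite A_2A_3 is not acute, so the smallest enclosing circle has A_2A_3 as diameter.
Centre = midpoint of A_2A_3 = (-1.5, 0.5), r² = 58/4 = 14.5.
The points at distance exactly r from the centre are A_2, A_3 — 2 points.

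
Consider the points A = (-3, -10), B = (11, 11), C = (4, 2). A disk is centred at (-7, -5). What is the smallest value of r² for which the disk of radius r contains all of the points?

The required radius is the distance from (-7, -5) to the farthest point.
Squared distances: 41, 580, 170.
Maximum is 580, attained at B.

580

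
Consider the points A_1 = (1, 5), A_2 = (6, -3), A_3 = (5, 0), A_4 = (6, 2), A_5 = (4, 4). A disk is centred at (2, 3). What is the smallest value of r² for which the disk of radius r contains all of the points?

The required radius is the distance from (2, 3) to the farthest point.
Squared distances: 5, 52, 18, 17, 5.
Maximum is 52, attained at A_2.

52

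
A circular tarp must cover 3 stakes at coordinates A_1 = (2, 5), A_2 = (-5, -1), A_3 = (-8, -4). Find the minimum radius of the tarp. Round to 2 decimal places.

Side lengths²: A_1A_2² = 85, A_1A_3² = 181, A_2A_3² = 18.
Since A_1A_3² = 181 ≥ 85 + 18 = 103, the angle opposite A_1A_3 is not acute, so the smallest enclosing circle has A_1A_3 as diameter.
Centre = midpoint of A_1A_3 = (-3, 0.5), r² = 181/4 = 45.25.
r = √(45.25) ≈ 6.73.

6.73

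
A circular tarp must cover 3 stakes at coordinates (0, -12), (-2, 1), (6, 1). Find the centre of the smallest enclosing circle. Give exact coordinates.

Call the three points A, B, C in the order given.
Side lengths²: AB² = 173, AC² = 205, BC² = 64.
Since AC² = 205 < 173 + 64 = 237, the triangle is acute, so the smallest enclosing circle is the circumcircle.
Circumcentre = (2, -131/26), r² = 35465/676.
Centre = (2, -131/26).

(2, -131/26)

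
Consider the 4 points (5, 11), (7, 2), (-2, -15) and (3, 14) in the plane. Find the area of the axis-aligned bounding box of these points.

x ranges over [-2, 7], width 9.
y ranges over [-15, 14], height 29.
Area = 9 × 29 = 261.

261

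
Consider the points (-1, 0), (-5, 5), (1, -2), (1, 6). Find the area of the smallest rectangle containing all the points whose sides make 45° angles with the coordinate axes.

52

In coordinates u = x + y, v = x − y the rectangle is axis-aligned; the map (x,y)→(u,v) scales areas by 2.
u-values: -1, 0, -1, 7; range = 7 − (-1) = 8.
v-values: -1, -10, 3, -5; range = 3 − (-10) = 13.
Area = (8 × 13) / 2 = 52.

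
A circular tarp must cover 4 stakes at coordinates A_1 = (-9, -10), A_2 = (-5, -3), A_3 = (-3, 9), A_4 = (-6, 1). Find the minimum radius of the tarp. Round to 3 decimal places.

9.962

By Welzl's lemma the MEC is supported by two points (diametrically opposite) or three points (on a circumcircle).
The farthest pair is A_1–A_3 with squared distance 397. The circle on this segment as diameter has centre (-6, -0.5) and r² = 397/4 = 99.25.
Check A_2: distance² to centre = 7.25 ≤ 99.25, so it lies inside.
All remaining points lie in this disk, and no smaller disk contains both endpoints, so this is the minimum enclosing circle.
r = √(99.25) ≈ 9.962.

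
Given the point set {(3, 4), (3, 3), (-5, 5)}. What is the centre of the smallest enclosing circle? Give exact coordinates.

Call the three points A, B, C in the order given.
Side lengths²: AB² = 1, AC² = 65, BC² = 68.
Since BC² = 68 ≥ 65 + 1 = 66, the angle opposite BC is not acute, so the smallest enclosing circle has BC as diameter.
Centre = midpoint of BC = (-1, 4), r² = 68/4 = 17.
Centre = (-1, 4).

(-1, 4)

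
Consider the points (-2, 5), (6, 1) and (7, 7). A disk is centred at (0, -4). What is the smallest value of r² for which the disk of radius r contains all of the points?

The required radius is the distance from (0, -4) to the farthest point.
Squared distances: 85, 61, 170.
Maximum is 170, attained at (7, 7).

170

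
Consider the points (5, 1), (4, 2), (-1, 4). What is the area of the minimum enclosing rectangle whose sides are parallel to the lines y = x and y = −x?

In coordinates u = x + y, v = x − y the rectangle is axis-aligned; the map (x,y)→(u,v) scales areas by 2.
u-values: 6, 6, 3; range = 6 − 3 = 3.
v-values: 4, 2, -5; range = 4 − (-5) = 9.
Area = (3 × 9) / 2 = 13.5.

13.5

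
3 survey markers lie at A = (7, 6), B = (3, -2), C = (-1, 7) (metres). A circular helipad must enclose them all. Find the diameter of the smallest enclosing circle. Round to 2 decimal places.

10.44

Side lengths²: AB² = 80, AC² = 65, BC² = 97.
Since BC² = 97 < 80 + 65 = 145, the triangle is acute, so the smallest enclosing circle is the circumcircle.
Circumcentre = (44/17, 109/34), r² = 31525/1156.
Diameter = 2r = 2√(31525/1156) ≈ 10.44.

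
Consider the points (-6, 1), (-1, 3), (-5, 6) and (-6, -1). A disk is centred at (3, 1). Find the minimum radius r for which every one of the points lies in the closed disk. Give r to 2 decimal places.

The required radius is the distance from (3, 1) to the farthest point.
Squared distances: 81, 20, 89, 85.
Maximum is 89, attained at (-5, 6).
r = √89 ≈ 9.43.

9.43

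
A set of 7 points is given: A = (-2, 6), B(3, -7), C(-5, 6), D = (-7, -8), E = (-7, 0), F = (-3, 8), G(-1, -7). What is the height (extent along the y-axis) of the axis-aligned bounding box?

max y = 8, min y = -8, so height = 16.

16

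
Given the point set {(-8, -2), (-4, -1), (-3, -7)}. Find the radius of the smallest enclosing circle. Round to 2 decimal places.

3.55

Call the three points A, B, C in the order given.
Side lengths²: AB² = 17, AC² = 50, BC² = 37.
Since AC² = 50 < 37 + 17 = 54, the triangle is acute, so the smallest enclosing circle is the circumcircle.
Circumcentre = (-5.3, -4.3), r² = 12.58.
r = √(12.58) ≈ 3.55.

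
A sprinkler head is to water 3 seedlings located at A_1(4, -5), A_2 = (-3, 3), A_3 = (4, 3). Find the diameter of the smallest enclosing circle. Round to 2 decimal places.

Side lengths²: A_1A_2² = 113, A_1A_3² = 64, A_2A_3² = 49.
Since A_1A_2² = 113 ≥ 64 + 49 = 113, the angle opposite A_1A_2 is not acute, so the smallest enclosing circle has A_1A_2 as diameter.
Centre = midpoint of A_1A_2 = (0.5, -1), r² = 113/4 = 28.25.
Diameter = 2r = 2√(28.25) ≈ 10.63.

10.63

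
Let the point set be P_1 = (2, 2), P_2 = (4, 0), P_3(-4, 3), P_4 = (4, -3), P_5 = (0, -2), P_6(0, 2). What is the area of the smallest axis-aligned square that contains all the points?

The bounding box has width 8 and height 6.
An axis-aligned square enclosing the set must have side ≥ max(width, height).
So the minimum side is max(8, 6) = 8.
Area = 8² = 64.

64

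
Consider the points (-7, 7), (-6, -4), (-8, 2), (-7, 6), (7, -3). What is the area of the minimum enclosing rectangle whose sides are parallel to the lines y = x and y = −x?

168

In coordinates u = x + y, v = x − y the rectangle is axis-aligned; the map (x,y)→(u,v) scales areas by 2.
u-values: 0, -10, -6, -1, 4; range = 4 − (-10) = 14.
v-values: -14, -2, -10, -13, 10; range = 10 − (-14) = 24.
Area = (14 × 24) / 2 = 168.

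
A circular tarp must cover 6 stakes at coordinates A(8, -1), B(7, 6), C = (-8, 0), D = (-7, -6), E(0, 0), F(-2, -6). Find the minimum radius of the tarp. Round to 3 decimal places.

9.220

The farthest pair is B–D with squared distance 340. The circle on this segment as diameter has centre (0, 0) and r² = 340/4 = 85.
Check A: distance² to centre = 65 ≤ 85, so it lies inside.
All remaining points lie in this disk, and no smaller disk contains both endpoints, so this is the minimum enclosing circle.
r = √85 ≈ 9.220.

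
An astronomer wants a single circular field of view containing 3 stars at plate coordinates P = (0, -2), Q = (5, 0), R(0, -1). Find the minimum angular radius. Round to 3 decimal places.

Side lengths²: PQ² = 29, PR² = 1, QR² = 26.
Since PQ² = 29 ≥ 26 + 1 = 27, the angle opposite PQ is not acute, so the smallest enclosing circle has PQ as diameter.
Centre = midpoint of PQ = (2.5, -1), r² = 29/4 = 7.25.
r = √(7.25) ≈ 2.693.

2.693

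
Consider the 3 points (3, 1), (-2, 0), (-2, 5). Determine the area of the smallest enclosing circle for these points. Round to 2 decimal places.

Call the three points A, B, C in the order given.
Side lengths²: AB² = 26, AC² = 41, BC² = 25.
Since AC² = 41 < 26 + 25 = 51, the triangle is acute, so the smallest enclosing circle is the circumcircle.
Circumcentre = (0.1, 2.5), r² = 10.66.
Area = π·r² = π·10.66 ≈ 33.49.

33.49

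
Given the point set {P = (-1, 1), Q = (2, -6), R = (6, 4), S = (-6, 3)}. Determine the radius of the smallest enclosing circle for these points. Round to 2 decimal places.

A smallest enclosing disk is always determined by at most three of the input points on its boundary.
The minimum enclosing circle is determined by three boundary points: Q, R, S.
Their circumcentre is (0.25, 0.5) with r² = 45.3125.
The farthest remaining point P is at distance² 1.8125 ≤ 45.3125.
r = √(45.3125) ≈ 6.73.

6.73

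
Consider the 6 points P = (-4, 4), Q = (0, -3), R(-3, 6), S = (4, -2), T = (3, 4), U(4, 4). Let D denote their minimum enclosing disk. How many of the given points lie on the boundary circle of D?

2

The minimum enclosing circle of a finite set is fixed by two of the points (as a diameter) or three (as a circumcircle).
The farthest pair is R–S with squared distance 113. The circle on this segment as diameter has centre (0.5, 2) and r² = 113/4 = 28.25.
Check P: distance² to centre = 24.25 ≤ 28.25, so it lies inside.
All remaining points lie in this disk, and no smaller disk contains both endpoints, so this is the minimum enclosing circle.
The points at distance exactly r from the centre are R, S — 2 points.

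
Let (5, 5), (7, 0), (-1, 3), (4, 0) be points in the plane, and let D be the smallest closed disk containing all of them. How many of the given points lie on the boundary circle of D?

2

A smallest enclosing disk is always determined by at most three of the input points on its boundary.
The farthest pair is (7, 0)–(-1, 3) with squared distance 73. The circle on this segment as diameter has centre (3, 1.5) and r² = 73/4 = 18.25.
Check (5, 5): distance² to centre = 16.25 ≤ 18.25, so it lies inside.
All remaining points lie in this disk, and no smaller disk contains both endpoints, so this is the minimum enclosing circle.
The points at distance exactly r from the centre are (7, 0), (-1, 3) — 2 points.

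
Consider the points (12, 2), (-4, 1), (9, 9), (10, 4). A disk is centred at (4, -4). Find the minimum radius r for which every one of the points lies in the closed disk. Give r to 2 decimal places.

The required radius is the distance from (4, -4) to the farthest point.
Squared distances: 100, 89, 194, 100.
Maximum is 194, attained at (9, 9).
r = √194 ≈ 13.93.

13.93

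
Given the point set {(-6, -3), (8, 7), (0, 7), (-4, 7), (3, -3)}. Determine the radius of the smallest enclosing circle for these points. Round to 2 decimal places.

8.60

The farthest pair is (-6, -3)–(8, 7) with squared distance 296. The circle on this segment as diameter has centre (1, 2) and r² = 296/4 = 74.
Check (0, 7): distance² to centre = 26 ≤ 74, so it lies inside.
All remaining points lie in this disk, and no smaller disk contains both endpoints, so this is the minimum enclosing circle.
r = √74 ≈ 8.60.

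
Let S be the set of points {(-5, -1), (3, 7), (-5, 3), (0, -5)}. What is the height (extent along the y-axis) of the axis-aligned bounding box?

12

max y = 7, min y = -5, so height = 12.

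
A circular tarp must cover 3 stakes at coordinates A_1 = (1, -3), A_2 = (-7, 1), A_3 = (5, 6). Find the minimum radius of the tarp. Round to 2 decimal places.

6.51

Side lengths²: A_1A_2² = 80, A_1A_3² = 97, A_2A_3² = 169.
Since A_2A_3² = 169 < 97 + 80 = 177, the triangle is acute, so the smallest enclosing circle is the circumcircle.
Circumcentre = (-39/44, 71/22), r² = 81965/1936.
r = √(81965/1936) ≈ 6.51.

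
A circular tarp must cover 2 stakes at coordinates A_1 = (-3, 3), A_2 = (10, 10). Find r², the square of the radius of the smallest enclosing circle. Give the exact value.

54.5

The smallest circle enclosing two points has them as diameter endpoints.
Centre = midpoint = (3.5, 6.5); r² = |A_1A_2|²/4 = 218/4 = 54.5.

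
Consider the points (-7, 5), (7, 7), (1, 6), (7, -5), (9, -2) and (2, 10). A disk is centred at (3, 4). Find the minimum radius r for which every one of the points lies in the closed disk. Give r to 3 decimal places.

The required radius is the distance from (3, 4) to the farthest point.
Squared distances: 101, 25, 8, 97, 72, 37.
Maximum is 101, attained at (-7, 5).
r = √101 ≈ 10.050.

10.050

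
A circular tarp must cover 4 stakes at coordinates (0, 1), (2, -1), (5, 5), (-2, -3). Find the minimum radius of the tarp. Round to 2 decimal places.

5.32

By Welzl's lemma the MEC is supported by two points (diametrically opposite) or three points (on a circumcircle).
The farthest pair is (5, 5)–(-2, -3) with squared distance 113. The circle on this segment as diameter has centre (1.5, 1) and r² = 113/4 = 28.25.
Check (0, 1): distance² to centre = 2.25 ≤ 28.25, so it lies inside.
All remaining points lie in this disk, and no smaller disk contains both endpoints, so this is the minimum enclosing circle.
r = √(28.25) ≈ 5.32.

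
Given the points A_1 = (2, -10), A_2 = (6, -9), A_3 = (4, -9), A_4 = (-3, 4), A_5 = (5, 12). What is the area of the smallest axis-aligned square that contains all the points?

484

The bounding box has width 9 and height 22.
An axis-aligned square enclosing the set must have side ≥ max(width, height).
So the minimum side is max(9, 22) = 22.
Area = 22² = 484.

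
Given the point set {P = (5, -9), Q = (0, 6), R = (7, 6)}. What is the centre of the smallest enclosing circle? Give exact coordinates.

(3.5, -7/6)

Side lengths²: PQ² = 250, PR² = 229, QR² = 49.
Since PQ² = 250 < 229 + 49 = 278, the triangle is acute, so the smallest enclosing circle is the circumcircle.
Circumcentre = (3.5, -7/6), r² = 1145/18.
Centre = (3.5, -7/6).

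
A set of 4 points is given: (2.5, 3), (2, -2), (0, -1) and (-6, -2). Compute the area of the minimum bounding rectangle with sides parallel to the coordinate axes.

x ranges over [-6, 2.5], width 8.5.
y ranges over [-2, 3], height 5.
Area = 8.5 × 5 = 42.5.

42.5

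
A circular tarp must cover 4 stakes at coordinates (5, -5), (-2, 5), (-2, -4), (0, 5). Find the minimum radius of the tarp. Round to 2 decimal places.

6.10

The farthest pair is (5, -5)–(-2, 5) with squared distance 149. The circle on this segment as diameter has centre (1.5, 0) and r² = 149/4 = 37.25.
Check (-2, -4): distance² to centre = 28.25 ≤ 37.25, so it lies inside.
All remaining points lie in this disk, and no smaller disk contains both endpoints, so this is the minimum enclosing circle.
r = √(37.25) ≈ 6.10.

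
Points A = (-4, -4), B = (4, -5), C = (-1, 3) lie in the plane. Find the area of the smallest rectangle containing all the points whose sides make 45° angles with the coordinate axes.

In coordinates u = x + y, v = x − y the rectangle is axis-aligned; the map (x,y)→(u,v) scales areas by 2.
u-values: -8, -1, 2; range = 2 − (-8) = 10.
v-values: 0, 9, -4; range = 9 − (-4) = 13.
Area = (10 × 13) / 2 = 65.

65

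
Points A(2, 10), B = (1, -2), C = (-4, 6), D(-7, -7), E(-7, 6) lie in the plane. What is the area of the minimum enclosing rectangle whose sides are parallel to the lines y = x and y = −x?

In coordinates u = x + y, v = x − y the rectangle is axis-aligned; the map (x,y)→(u,v) scales areas by 2.
u-values: 12, -1, 2, -14, -1; range = 12 − (-14) = 26.
v-values: -8, 3, -10, 0, -13; range = 3 − (-13) = 16.
Area = (26 × 16) / 2 = 208.

208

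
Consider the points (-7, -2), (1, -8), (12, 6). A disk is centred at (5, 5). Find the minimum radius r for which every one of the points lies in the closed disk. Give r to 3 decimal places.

13.892

The required radius is the distance from (5, 5) to the farthest point.
Squared distances: 193, 185, 50.
Maximum is 193, attained at (-7, -2).
r = √193 ≈ 13.892.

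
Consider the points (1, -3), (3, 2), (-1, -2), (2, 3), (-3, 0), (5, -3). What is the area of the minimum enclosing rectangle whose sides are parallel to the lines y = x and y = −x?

In coordinates u = x + y, v = x − y the rectangle is axis-aligned; the map (x,y)→(u,v) scales areas by 2.
u-values: -2, 5, -3, 5, -3, 2; range = 5 − (-3) = 8.
v-values: 4, 1, 1, -1, -3, 8; range = 8 − (-3) = 11.
Area = (8 × 11) / 2 = 44.

44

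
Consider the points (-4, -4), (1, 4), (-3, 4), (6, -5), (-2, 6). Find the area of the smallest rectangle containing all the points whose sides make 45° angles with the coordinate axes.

123.5

In coordinates u = x + y, v = x − y the rectangle is axis-aligned; the map (x,y)→(u,v) scales areas by 2.
u-values: -8, 5, 1, 1, 4; range = 5 − (-8) = 13.
v-values: 0, -3, -7, 11, -8; range = 11 − (-8) = 19.
Area = (13 × 19) / 2 = 123.5.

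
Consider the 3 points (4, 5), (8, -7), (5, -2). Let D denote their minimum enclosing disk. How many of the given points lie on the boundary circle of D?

2

Call the three points A, B, C in the order given.
Side lengths²: AB² = 160, AC² = 50, BC² = 34.
Since AB² = 160 ≥ 50 + 34 = 84, the angle opposite AB is not acute, so the smallest enclosing circle has AB as diameter.
Centre = midpoint of AB = (6, -1), r² = 160/4 = 40.
The points at distance exactly r from the centre are (4, 5), (8, -7) — 2 points.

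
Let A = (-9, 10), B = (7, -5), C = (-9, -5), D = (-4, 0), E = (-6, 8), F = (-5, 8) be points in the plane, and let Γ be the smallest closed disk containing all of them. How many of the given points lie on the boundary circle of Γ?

3

The minimum enclosing circle of a finite set is fixed by two of the points (as a diameter) or three (as a circumcircle).
The farthest pair is A–B with squared distance 481. The circle on this segment as diameter has centre (-1, 2.5) and r² = 481/4 = 120.25.
Check C: distance² to centre = 120.25 ≤ 120.25, so it lies inside.
All remaining points lie in this disk, and no smaller disk contains both endpoints, so this is the minimum enclosing circle.
The points at distance exactly r from the centre are A, B, C — 3 points.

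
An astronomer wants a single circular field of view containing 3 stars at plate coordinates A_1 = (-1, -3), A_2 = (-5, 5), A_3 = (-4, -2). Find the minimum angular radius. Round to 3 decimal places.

Side lengths²: A_1A_2² = 80, A_1A_3² = 10, A_2A_3² = 50.
Since A_1A_2² = 80 ≥ 50 + 10 = 60, the angle opposite A_1A_2 is not acute, so the smallest enclosing circle has A_1A_2 as diameter.
Centre = midpoint of A_1A_2 = (-3, 1), r² = 80/4 = 20.
r = √20 ≈ 4.472.

4.472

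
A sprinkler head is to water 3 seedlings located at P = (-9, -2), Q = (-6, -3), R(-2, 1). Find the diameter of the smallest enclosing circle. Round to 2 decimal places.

Side lengths²: PQ² = 10, PR² = 58, QR² = 32.
Since PR² = 58 ≥ 32 + 10 = 42, the angle opposite PR is not acute, so the smallest enclosing circle has PR as diameter.
Centre = midpoint of PR = (-5.5, -0.5), r² = 58/4 = 14.5.
Diameter = 2r = 2√(14.5) ≈ 7.62.

7.62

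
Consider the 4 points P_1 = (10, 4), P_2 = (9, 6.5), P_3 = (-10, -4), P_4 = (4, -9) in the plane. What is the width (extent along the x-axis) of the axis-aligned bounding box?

max x = 10, min x = -10, so width = 20.

20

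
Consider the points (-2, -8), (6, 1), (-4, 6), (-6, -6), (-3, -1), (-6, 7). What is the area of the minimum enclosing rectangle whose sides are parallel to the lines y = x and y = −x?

In coordinates u = x + y, v = x − y the rectangle is axis-aligned; the map (x,y)→(u,v) scales areas by 2.
u-values: -10, 7, 2, -12, -4, 1; range = 7 − (-12) = 19.
v-values: 6, 5, -10, 0, -2, -13; range = 6 − (-13) = 19.
Area = (19 × 19) / 2 = 180.5.

180.5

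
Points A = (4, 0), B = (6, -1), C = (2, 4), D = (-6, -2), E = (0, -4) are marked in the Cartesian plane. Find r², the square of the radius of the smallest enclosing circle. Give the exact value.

The minimum enclosing circle of a finite set is fixed by two of the points (as a diameter) or three (as a circumcircle).
The farthest pair is B–D with squared distance 145. The circle on this segment as diameter has centre (0, -1.5) and r² = 145/4 = 36.25.
Check A: distance² to centre = 18.25 ≤ 36.25, so it lies inside.
All remaining points lie in this disk, and no smaller disk contains both endpoints, so this is the minimum enclosing circle.

36.25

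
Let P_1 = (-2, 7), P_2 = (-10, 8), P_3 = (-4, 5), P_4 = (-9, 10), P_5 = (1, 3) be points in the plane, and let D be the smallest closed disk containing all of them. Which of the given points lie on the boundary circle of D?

P_2, P_4, P_5

A smallest enclosing disk is always determined by at most three of the input points on its boundary.
The minimum enclosing circle is determined by three boundary points: P_2, P_4, P_5.
Their circumcentre is (-223/54, 341/54) with r² = 54385/1458.
The farthest remaining point P_1 is at distance² 7297/1458 ≤ 54385/1458.
The points at distance exactly r from the centre are P_2, P_4, P_5 — 3 points.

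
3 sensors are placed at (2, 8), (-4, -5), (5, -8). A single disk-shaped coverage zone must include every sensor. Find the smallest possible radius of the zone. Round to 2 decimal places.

Call the three points A, B, C in the order given.
Side lengths²: AB² = 205, AC² = 265, BC² = 90.
Since AC² = 265 < 205 + 90 = 295, the triangle is acute, so the smallest enclosing circle is the circumcircle.
Circumcentre = (47/18, -1/6), r² = 10865/162.
r = √(10865/162) ≈ 8.19.

8.19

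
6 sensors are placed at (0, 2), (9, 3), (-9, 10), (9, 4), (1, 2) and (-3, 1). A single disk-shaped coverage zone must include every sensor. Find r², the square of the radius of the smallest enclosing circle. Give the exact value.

The minimum enclosing circle of a finite set is fixed by two of the points (as a diameter) or three (as a circumcircle).
The farthest pair is (9, 3)–(-9, 10) with squared distance 373. The circle on this segment as diameter has centre (0, 6.5) and r² = 373/4 = 93.25.
Check (0, 2): distance² to centre = 20.25 ≤ 93.25, so it lies inside.
All remaining points lie in this disk, and no smaller disk contains both endpoints, so this is the minimum enclosing circle.

93.25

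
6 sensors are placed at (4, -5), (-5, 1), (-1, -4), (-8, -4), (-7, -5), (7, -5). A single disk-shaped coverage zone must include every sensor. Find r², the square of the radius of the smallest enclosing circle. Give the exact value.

The minimum enclosing circle of a finite set is fixed by two of the points (as a diameter) or three (as a circumcircle).
The farthest pair is (-8, -4)–(7, -5) with squared distance 226. The circle on this segment as diameter has centre (-0.5, -4.5) and r² = 226/4 = 56.5.
Check (4, -5): distance² to centre = 20.5 ≤ 56.5, so it lies inside.
All remaining points lie in this disk, and no smaller disk contains both endpoints, so this is the minimum enclosing circle.

56.5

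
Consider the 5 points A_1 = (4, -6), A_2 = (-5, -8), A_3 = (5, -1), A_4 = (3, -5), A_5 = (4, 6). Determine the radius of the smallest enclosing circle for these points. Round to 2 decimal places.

8.32

By Welzl's lemma the MEC is supported by two points (diametrically opposite) or three points (on a circumcircle).
The farthest pair is A_2–A_5 with squared distance 277. The circle on this segment as diameter has centre (-0.5, -1) and r² = 277/4 = 69.25.
Check A_1: distance² to centre = 45.25 ≤ 69.25, so it lies inside.
All remaining points lie in this disk, and no smaller disk contains both endpoints, so this is the minimum enclosing circle.
r = √(69.25) ≈ 8.32.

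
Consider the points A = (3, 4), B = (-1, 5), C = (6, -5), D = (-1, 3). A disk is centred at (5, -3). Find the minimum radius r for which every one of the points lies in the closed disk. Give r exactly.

The required radius is the distance from (5, -3) to the farthest point.
Squared distances: 53, 100, 5, 72.
Maximum is 100, attained at B.
r = √100 = 10.

10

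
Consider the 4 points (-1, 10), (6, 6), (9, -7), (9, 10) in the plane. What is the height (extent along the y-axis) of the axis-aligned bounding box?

17

max y = 10, min y = -7, so height = 17.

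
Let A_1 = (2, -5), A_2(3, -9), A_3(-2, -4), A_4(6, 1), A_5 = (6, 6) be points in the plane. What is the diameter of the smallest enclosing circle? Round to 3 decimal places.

15.297

By Welzl's lemma the MEC is supported by two points (diametrically opposite) or three points (on a circumcircle).
The farthest pair is A_2–A_5 with squared distance 234. The circle on this segment as diameter has centre (4.5, -1.5) and r² = 234/4 = 58.5.
Check A_1: distance² to centre = 18.5 ≤ 58.5, so it lies inside.
All remaining points lie in this disk, and no smaller disk contains both endpoints, so this is the minimum enclosing circle.
Diameter = 2r = 2√(58.5) ≈ 15.297.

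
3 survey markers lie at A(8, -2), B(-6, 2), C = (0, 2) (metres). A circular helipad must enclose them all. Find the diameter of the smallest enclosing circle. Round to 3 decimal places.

14.560

Side lengths²: AB² = 212, AC² = 80, BC² = 36.
Since AB² = 212 ≥ 80 + 36 = 116, the angle opposite AB is not acute, so the smallest enclosing circle has AB as diameter.
Centre = midpoint of AB = (1, 0), r² = 212/4 = 53.
Diameter = 2r = 2√53 ≈ 14.560.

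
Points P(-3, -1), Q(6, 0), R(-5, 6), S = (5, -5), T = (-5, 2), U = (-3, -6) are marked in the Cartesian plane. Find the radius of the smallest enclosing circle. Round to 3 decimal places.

7.433

A smallest enclosing disk is always determined by at most three of the input points on its boundary.
The farthest pair is R–S with squared distance 221. The circle on this segment as diameter has centre (0, 0.5) and r² = 221/4 = 55.25.
Check P: distance² to centre = 11.25 ≤ 55.25, so it lies inside.
All remaining points lie in this disk, and no smaller disk contains both endpoints, so this is the minimum enclosing circle.
r = √(55.25) ≈ 7.433.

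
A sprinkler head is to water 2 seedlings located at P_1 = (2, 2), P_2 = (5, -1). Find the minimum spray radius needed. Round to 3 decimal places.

2.121

The smallest circle enclosing two points has them as diameter endpoints.
Centre = midpoint = (3.5, 0.5); r² = |P_1P_2|²/4 = 18/4 = 4.5.
r = √(4.5) ≈ 2.121.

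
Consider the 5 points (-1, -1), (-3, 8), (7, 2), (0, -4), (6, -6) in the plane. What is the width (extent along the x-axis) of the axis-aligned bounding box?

max x = 7, min x = -3, so width = 10.

10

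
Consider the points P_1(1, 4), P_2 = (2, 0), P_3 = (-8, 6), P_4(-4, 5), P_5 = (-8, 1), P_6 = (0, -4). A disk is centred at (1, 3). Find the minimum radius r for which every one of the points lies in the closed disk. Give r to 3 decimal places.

9.487

The required radius is the distance from (1, 3) to the farthest point.
Squared distances: 1, 10, 90, 29, 85, 50.
Maximum is 90, attained at P_3.
r = √90 ≈ 9.487.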